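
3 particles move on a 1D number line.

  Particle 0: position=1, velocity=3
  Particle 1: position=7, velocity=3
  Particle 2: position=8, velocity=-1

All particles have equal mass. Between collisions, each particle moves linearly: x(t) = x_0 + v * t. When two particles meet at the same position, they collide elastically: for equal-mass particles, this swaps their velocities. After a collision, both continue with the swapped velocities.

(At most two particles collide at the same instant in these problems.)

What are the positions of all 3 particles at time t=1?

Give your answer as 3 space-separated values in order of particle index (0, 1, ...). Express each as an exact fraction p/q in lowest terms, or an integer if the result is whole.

Collision at t=1/4: particles 1 and 2 swap velocities; positions: p0=7/4 p1=31/4 p2=31/4; velocities now: v0=3 v1=-1 v2=3
Advance to t=1 (no further collisions before then); velocities: v0=3 v1=-1 v2=3; positions = 4 7 10

Answer: 4 7 10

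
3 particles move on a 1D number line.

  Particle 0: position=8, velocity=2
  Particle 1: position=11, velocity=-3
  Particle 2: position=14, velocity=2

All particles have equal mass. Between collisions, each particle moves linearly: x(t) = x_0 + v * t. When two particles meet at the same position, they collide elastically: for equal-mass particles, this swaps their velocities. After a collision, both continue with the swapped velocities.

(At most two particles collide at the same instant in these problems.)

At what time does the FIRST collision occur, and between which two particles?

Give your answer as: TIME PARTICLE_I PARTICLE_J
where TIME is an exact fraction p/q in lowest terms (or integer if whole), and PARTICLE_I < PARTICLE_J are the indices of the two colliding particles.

Pair (0,1): pos 8,11 vel 2,-3 -> gap=3, closing at 5/unit, collide at t=3/5
Pair (1,2): pos 11,14 vel -3,2 -> not approaching (rel speed -5 <= 0)
Earliest collision: t=3/5 between 0 and 1

Answer: 3/5 0 1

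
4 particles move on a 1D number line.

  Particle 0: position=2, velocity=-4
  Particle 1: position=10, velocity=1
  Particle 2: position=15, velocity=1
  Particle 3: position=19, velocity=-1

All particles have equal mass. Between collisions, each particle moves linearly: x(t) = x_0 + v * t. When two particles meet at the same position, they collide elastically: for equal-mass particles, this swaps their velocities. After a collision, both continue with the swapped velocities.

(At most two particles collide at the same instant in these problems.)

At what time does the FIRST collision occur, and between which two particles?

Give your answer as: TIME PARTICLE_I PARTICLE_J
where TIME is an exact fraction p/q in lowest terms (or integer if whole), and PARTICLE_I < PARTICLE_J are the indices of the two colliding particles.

Pair (0,1): pos 2,10 vel -4,1 -> not approaching (rel speed -5 <= 0)
Pair (1,2): pos 10,15 vel 1,1 -> not approaching (rel speed 0 <= 0)
Pair (2,3): pos 15,19 vel 1,-1 -> gap=4, closing at 2/unit, collide at t=2
Earliest collision: t=2 between 2 and 3

Answer: 2 2 3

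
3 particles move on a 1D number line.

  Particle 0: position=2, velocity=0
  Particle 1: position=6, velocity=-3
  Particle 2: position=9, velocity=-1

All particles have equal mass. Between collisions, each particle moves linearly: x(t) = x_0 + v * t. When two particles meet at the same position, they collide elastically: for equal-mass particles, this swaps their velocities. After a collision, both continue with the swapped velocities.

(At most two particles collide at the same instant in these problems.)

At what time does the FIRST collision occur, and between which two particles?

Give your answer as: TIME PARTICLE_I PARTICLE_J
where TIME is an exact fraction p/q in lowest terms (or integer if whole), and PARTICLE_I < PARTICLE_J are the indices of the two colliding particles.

Answer: 4/3 0 1

Derivation:
Pair (0,1): pos 2,6 vel 0,-3 -> gap=4, closing at 3/unit, collide at t=4/3
Pair (1,2): pos 6,9 vel -3,-1 -> not approaching (rel speed -2 <= 0)
Earliest collision: t=4/3 between 0 and 1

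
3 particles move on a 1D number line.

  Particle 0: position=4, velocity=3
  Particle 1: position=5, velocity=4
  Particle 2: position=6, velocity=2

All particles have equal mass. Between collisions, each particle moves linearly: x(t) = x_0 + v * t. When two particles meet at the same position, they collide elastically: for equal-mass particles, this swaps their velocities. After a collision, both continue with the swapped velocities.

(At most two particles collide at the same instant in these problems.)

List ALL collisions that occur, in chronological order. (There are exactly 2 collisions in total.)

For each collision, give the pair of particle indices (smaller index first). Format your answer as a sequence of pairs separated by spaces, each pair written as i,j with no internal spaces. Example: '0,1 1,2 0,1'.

Collision at t=1/2: particles 1 and 2 swap velocities; positions: p0=11/2 p1=7 p2=7; velocities now: v0=3 v1=2 v2=4
Collision at t=2: particles 0 and 1 swap velocities; positions: p0=10 p1=10 p2=13; velocities now: v0=2 v1=3 v2=4

Answer: 1,2 0,1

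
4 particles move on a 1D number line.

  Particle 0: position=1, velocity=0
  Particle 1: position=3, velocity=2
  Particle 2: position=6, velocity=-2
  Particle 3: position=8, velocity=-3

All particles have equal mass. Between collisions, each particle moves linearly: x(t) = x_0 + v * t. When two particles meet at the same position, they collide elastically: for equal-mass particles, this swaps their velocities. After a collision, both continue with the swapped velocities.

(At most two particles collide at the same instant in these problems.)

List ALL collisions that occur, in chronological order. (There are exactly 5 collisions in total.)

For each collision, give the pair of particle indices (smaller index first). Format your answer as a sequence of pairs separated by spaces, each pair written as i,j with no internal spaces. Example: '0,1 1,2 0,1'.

Collision at t=3/4: particles 1 and 2 swap velocities; positions: p0=1 p1=9/2 p2=9/2 p3=23/4; velocities now: v0=0 v1=-2 v2=2 v3=-3
Collision at t=1: particles 2 and 3 swap velocities; positions: p0=1 p1=4 p2=5 p3=5; velocities now: v0=0 v1=-2 v2=-3 v3=2
Collision at t=2: particles 1 and 2 swap velocities; positions: p0=1 p1=2 p2=2 p3=7; velocities now: v0=0 v1=-3 v2=-2 v3=2
Collision at t=7/3: particles 0 and 1 swap velocities; positions: p0=1 p1=1 p2=4/3 p3=23/3; velocities now: v0=-3 v1=0 v2=-2 v3=2
Collision at t=5/2: particles 1 and 2 swap velocities; positions: p0=1/2 p1=1 p2=1 p3=8; velocities now: v0=-3 v1=-2 v2=0 v3=2

Answer: 1,2 2,3 1,2 0,1 1,2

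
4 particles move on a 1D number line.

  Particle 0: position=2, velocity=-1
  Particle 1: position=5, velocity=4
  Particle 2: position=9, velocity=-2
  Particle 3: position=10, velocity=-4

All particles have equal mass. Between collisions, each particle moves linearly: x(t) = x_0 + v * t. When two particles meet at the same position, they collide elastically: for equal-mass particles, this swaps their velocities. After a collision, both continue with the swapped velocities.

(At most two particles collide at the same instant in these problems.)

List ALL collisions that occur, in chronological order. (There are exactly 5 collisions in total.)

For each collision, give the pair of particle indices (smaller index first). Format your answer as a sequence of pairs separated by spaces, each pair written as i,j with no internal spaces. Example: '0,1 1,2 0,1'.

Answer: 2,3 1,2 2,3 0,1 1,2

Derivation:
Collision at t=1/2: particles 2 and 3 swap velocities; positions: p0=3/2 p1=7 p2=8 p3=8; velocities now: v0=-1 v1=4 v2=-4 v3=-2
Collision at t=5/8: particles 1 and 2 swap velocities; positions: p0=11/8 p1=15/2 p2=15/2 p3=31/4; velocities now: v0=-1 v1=-4 v2=4 v3=-2
Collision at t=2/3: particles 2 and 3 swap velocities; positions: p0=4/3 p1=22/3 p2=23/3 p3=23/3; velocities now: v0=-1 v1=-4 v2=-2 v3=4
Collision at t=8/3: particles 0 and 1 swap velocities; positions: p0=-2/3 p1=-2/3 p2=11/3 p3=47/3; velocities now: v0=-4 v1=-1 v2=-2 v3=4
Collision at t=7: particles 1 and 2 swap velocities; positions: p0=-18 p1=-5 p2=-5 p3=33; velocities now: v0=-4 v1=-2 v2=-1 v3=4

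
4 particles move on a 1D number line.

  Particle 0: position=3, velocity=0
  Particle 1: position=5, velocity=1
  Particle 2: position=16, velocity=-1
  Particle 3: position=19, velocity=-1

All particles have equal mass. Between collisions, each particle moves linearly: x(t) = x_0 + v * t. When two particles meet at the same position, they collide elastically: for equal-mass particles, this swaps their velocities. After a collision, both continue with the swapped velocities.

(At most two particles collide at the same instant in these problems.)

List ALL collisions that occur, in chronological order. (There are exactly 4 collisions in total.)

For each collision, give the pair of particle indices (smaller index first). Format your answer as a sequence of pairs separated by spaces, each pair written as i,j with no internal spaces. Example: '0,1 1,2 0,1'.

Collision at t=11/2: particles 1 and 2 swap velocities; positions: p0=3 p1=21/2 p2=21/2 p3=27/2; velocities now: v0=0 v1=-1 v2=1 v3=-1
Collision at t=7: particles 2 and 3 swap velocities; positions: p0=3 p1=9 p2=12 p3=12; velocities now: v0=0 v1=-1 v2=-1 v3=1
Collision at t=13: particles 0 and 1 swap velocities; positions: p0=3 p1=3 p2=6 p3=18; velocities now: v0=-1 v1=0 v2=-1 v3=1
Collision at t=16: particles 1 and 2 swap velocities; positions: p0=0 p1=3 p2=3 p3=21; velocities now: v0=-1 v1=-1 v2=0 v3=1

Answer: 1,2 2,3 0,1 1,2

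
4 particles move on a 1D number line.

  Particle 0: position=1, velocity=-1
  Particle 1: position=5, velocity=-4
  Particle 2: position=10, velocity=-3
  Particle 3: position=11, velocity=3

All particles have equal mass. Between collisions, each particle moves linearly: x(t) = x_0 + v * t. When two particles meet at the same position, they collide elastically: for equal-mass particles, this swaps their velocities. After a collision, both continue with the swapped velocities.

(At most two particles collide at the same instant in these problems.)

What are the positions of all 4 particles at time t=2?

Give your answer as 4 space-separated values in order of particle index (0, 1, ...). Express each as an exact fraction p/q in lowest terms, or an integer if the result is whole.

Collision at t=4/3: particles 0 and 1 swap velocities; positions: p0=-1/3 p1=-1/3 p2=6 p3=15; velocities now: v0=-4 v1=-1 v2=-3 v3=3
Advance to t=2 (no further collisions before then); velocities: v0=-4 v1=-1 v2=-3 v3=3; positions = -3 -1 4 17

Answer: -3 -1 4 17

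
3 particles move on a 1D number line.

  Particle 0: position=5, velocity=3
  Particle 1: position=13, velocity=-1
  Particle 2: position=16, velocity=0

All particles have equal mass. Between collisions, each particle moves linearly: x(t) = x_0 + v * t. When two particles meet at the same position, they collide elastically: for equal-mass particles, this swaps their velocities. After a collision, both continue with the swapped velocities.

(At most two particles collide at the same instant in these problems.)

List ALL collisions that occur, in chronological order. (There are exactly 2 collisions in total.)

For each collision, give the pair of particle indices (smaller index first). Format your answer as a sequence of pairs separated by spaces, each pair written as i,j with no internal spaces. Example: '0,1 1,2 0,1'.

Collision at t=2: particles 0 and 1 swap velocities; positions: p0=11 p1=11 p2=16; velocities now: v0=-1 v1=3 v2=0
Collision at t=11/3: particles 1 and 2 swap velocities; positions: p0=28/3 p1=16 p2=16; velocities now: v0=-1 v1=0 v2=3

Answer: 0,1 1,2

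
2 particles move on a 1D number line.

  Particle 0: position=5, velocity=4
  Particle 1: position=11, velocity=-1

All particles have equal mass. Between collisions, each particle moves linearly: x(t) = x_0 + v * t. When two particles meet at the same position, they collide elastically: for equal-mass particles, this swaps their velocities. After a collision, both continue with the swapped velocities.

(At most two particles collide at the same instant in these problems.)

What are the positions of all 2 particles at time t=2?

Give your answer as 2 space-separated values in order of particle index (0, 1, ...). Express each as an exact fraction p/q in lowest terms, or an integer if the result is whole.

Collision at t=6/5: particles 0 and 1 swap velocities; positions: p0=49/5 p1=49/5; velocities now: v0=-1 v1=4
Advance to t=2 (no further collisions before then); velocities: v0=-1 v1=4; positions = 9 13

Answer: 9 13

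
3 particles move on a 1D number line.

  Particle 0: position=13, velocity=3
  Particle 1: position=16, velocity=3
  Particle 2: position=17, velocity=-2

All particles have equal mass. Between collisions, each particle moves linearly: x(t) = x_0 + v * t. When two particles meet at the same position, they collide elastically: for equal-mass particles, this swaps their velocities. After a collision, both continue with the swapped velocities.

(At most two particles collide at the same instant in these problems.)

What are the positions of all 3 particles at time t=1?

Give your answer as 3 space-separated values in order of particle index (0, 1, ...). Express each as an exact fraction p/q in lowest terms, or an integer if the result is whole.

Collision at t=1/5: particles 1 and 2 swap velocities; positions: p0=68/5 p1=83/5 p2=83/5; velocities now: v0=3 v1=-2 v2=3
Collision at t=4/5: particles 0 and 1 swap velocities; positions: p0=77/5 p1=77/5 p2=92/5; velocities now: v0=-2 v1=3 v2=3
Advance to t=1 (no further collisions before then); velocities: v0=-2 v1=3 v2=3; positions = 15 16 19

Answer: 15 16 19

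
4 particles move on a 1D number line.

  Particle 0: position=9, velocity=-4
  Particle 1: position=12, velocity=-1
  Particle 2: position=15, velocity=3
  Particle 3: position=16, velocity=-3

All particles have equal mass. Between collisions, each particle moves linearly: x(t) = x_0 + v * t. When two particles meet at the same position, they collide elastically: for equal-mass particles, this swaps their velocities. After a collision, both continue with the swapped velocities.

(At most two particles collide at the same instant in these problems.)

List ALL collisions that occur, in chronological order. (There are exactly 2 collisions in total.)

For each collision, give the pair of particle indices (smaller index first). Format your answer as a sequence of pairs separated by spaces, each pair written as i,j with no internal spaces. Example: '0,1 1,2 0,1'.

Answer: 2,3 1,2

Derivation:
Collision at t=1/6: particles 2 and 3 swap velocities; positions: p0=25/3 p1=71/6 p2=31/2 p3=31/2; velocities now: v0=-4 v1=-1 v2=-3 v3=3
Collision at t=2: particles 1 and 2 swap velocities; positions: p0=1 p1=10 p2=10 p3=21; velocities now: v0=-4 v1=-3 v2=-1 v3=3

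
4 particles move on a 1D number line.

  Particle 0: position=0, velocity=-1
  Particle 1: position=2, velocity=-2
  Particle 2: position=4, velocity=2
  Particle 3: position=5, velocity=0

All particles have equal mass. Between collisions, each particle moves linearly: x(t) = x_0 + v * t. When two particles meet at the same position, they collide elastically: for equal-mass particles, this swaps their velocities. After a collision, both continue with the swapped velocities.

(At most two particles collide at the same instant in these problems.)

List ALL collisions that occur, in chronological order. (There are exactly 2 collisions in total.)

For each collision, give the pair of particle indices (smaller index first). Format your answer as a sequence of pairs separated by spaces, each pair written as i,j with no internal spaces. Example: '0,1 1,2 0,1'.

Collision at t=1/2: particles 2 and 3 swap velocities; positions: p0=-1/2 p1=1 p2=5 p3=5; velocities now: v0=-1 v1=-2 v2=0 v3=2
Collision at t=2: particles 0 and 1 swap velocities; positions: p0=-2 p1=-2 p2=5 p3=8; velocities now: v0=-2 v1=-1 v2=0 v3=2

Answer: 2,3 0,1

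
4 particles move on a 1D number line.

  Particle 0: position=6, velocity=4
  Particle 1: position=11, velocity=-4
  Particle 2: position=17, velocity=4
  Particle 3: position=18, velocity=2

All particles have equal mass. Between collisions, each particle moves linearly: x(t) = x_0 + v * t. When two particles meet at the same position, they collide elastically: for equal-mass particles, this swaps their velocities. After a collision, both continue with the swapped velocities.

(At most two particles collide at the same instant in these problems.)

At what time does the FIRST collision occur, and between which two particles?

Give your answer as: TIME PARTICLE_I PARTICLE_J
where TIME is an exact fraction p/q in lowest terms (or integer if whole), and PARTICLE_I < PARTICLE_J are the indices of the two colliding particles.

Answer: 1/2 2 3

Derivation:
Pair (0,1): pos 6,11 vel 4,-4 -> gap=5, closing at 8/unit, collide at t=5/8
Pair (1,2): pos 11,17 vel -4,4 -> not approaching (rel speed -8 <= 0)
Pair (2,3): pos 17,18 vel 4,2 -> gap=1, closing at 2/unit, collide at t=1/2
Earliest collision: t=1/2 between 2 and 3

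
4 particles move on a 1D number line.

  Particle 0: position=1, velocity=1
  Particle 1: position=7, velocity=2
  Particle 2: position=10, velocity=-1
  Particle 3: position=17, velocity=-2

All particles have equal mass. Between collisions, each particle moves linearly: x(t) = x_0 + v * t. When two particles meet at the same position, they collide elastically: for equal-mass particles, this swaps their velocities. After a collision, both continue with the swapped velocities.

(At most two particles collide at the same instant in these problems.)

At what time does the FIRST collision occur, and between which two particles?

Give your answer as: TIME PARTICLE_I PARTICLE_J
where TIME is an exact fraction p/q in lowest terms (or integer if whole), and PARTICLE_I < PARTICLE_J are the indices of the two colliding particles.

Pair (0,1): pos 1,7 vel 1,2 -> not approaching (rel speed -1 <= 0)
Pair (1,2): pos 7,10 vel 2,-1 -> gap=3, closing at 3/unit, collide at t=1
Pair (2,3): pos 10,17 vel -1,-2 -> gap=7, closing at 1/unit, collide at t=7
Earliest collision: t=1 between 1 and 2

Answer: 1 1 2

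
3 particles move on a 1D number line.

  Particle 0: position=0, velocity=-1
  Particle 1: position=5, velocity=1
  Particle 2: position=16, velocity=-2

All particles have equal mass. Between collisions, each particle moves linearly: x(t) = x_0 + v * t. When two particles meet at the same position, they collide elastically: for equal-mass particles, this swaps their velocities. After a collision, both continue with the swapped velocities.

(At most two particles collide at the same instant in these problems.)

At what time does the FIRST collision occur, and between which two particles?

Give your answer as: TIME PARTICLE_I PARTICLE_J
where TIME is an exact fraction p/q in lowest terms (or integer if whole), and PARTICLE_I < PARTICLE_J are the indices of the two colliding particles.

Pair (0,1): pos 0,5 vel -1,1 -> not approaching (rel speed -2 <= 0)
Pair (1,2): pos 5,16 vel 1,-2 -> gap=11, closing at 3/unit, collide at t=11/3
Earliest collision: t=11/3 between 1 and 2

Answer: 11/3 1 2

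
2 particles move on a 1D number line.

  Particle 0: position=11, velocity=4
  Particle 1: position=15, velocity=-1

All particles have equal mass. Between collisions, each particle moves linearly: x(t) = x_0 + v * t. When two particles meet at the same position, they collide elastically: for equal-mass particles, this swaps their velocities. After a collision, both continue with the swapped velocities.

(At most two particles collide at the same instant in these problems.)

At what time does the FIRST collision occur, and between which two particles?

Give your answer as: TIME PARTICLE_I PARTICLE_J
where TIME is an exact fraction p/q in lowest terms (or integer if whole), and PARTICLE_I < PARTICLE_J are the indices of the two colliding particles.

Pair (0,1): pos 11,15 vel 4,-1 -> gap=4, closing at 5/unit, collide at t=4/5
Earliest collision: t=4/5 between 0 and 1

Answer: 4/5 0 1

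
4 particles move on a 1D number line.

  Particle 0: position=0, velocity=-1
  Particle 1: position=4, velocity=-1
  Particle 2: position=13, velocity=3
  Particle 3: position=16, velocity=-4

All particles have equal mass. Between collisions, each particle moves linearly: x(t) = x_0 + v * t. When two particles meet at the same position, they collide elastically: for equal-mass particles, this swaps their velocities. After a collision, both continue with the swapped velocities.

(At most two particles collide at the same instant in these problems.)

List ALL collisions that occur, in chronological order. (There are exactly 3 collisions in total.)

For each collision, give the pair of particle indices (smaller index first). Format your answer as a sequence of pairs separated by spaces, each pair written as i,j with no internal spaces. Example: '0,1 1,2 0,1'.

Collision at t=3/7: particles 2 and 3 swap velocities; positions: p0=-3/7 p1=25/7 p2=100/7 p3=100/7; velocities now: v0=-1 v1=-1 v2=-4 v3=3
Collision at t=4: particles 1 and 2 swap velocities; positions: p0=-4 p1=0 p2=0 p3=25; velocities now: v0=-1 v1=-4 v2=-1 v3=3
Collision at t=16/3: particles 0 and 1 swap velocities; positions: p0=-16/3 p1=-16/3 p2=-4/3 p3=29; velocities now: v0=-4 v1=-1 v2=-1 v3=3

Answer: 2,3 1,2 0,1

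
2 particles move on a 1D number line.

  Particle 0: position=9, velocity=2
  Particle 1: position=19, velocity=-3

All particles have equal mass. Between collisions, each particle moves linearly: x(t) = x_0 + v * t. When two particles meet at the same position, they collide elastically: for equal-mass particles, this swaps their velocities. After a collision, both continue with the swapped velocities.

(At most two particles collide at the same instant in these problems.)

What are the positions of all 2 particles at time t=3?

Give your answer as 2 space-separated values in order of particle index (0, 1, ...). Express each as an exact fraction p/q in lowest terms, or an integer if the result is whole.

Answer: 10 15

Derivation:
Collision at t=2: particles 0 and 1 swap velocities; positions: p0=13 p1=13; velocities now: v0=-3 v1=2
Advance to t=3 (no further collisions before then); velocities: v0=-3 v1=2; positions = 10 15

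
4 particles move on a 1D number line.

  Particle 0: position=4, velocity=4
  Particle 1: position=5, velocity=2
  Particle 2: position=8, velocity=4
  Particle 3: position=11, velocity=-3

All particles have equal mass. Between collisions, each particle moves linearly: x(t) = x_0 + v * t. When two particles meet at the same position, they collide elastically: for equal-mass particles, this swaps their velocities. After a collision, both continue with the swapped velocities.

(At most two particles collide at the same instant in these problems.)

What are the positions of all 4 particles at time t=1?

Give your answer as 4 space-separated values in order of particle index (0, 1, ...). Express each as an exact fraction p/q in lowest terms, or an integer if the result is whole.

Answer: 7 8 8 12

Derivation:
Collision at t=3/7: particles 2 and 3 swap velocities; positions: p0=40/7 p1=41/7 p2=68/7 p3=68/7; velocities now: v0=4 v1=2 v2=-3 v3=4
Collision at t=1/2: particles 0 and 1 swap velocities; positions: p0=6 p1=6 p2=19/2 p3=10; velocities now: v0=2 v1=4 v2=-3 v3=4
Collision at t=1: particles 1 and 2 swap velocities; positions: p0=7 p1=8 p2=8 p3=12; velocities now: v0=2 v1=-3 v2=4 v3=4
Advance to t=1 (no further collisions before then); velocities: v0=2 v1=-3 v2=4 v3=4; positions = 7 8 8 12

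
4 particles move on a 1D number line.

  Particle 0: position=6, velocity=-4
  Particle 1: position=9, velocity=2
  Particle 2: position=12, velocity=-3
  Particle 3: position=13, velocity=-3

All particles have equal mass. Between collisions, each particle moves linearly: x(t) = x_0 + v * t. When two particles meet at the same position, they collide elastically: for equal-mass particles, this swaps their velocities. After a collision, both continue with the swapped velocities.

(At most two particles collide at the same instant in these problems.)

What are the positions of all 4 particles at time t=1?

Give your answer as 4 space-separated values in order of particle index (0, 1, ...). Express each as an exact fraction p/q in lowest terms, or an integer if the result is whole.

Answer: 2 9 10 11

Derivation:
Collision at t=3/5: particles 1 and 2 swap velocities; positions: p0=18/5 p1=51/5 p2=51/5 p3=56/5; velocities now: v0=-4 v1=-3 v2=2 v3=-3
Collision at t=4/5: particles 2 and 3 swap velocities; positions: p0=14/5 p1=48/5 p2=53/5 p3=53/5; velocities now: v0=-4 v1=-3 v2=-3 v3=2
Advance to t=1 (no further collisions before then); velocities: v0=-4 v1=-3 v2=-3 v3=2; positions = 2 9 10 11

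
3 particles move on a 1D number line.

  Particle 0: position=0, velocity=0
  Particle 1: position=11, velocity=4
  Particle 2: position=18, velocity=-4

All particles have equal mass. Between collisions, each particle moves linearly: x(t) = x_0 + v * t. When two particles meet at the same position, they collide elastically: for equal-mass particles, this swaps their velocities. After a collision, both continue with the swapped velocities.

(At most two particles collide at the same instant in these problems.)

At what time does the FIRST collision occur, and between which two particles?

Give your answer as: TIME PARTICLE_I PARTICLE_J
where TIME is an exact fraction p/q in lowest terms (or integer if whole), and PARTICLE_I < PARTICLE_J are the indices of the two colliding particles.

Pair (0,1): pos 0,11 vel 0,4 -> not approaching (rel speed -4 <= 0)
Pair (1,2): pos 11,18 vel 4,-4 -> gap=7, closing at 8/unit, collide at t=7/8
Earliest collision: t=7/8 between 1 and 2

Answer: 7/8 1 2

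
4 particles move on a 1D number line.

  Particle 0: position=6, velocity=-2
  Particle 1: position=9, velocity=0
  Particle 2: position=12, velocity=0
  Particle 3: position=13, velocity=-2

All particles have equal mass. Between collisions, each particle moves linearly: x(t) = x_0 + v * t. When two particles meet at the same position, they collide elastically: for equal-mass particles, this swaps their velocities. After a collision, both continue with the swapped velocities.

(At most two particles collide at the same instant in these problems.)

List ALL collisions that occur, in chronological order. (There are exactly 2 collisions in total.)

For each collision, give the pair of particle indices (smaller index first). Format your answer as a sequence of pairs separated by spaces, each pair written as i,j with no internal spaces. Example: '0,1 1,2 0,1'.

Collision at t=1/2: particles 2 and 3 swap velocities; positions: p0=5 p1=9 p2=12 p3=12; velocities now: v0=-2 v1=0 v2=-2 v3=0
Collision at t=2: particles 1 and 2 swap velocities; positions: p0=2 p1=9 p2=9 p3=12; velocities now: v0=-2 v1=-2 v2=0 v3=0

Answer: 2,3 1,2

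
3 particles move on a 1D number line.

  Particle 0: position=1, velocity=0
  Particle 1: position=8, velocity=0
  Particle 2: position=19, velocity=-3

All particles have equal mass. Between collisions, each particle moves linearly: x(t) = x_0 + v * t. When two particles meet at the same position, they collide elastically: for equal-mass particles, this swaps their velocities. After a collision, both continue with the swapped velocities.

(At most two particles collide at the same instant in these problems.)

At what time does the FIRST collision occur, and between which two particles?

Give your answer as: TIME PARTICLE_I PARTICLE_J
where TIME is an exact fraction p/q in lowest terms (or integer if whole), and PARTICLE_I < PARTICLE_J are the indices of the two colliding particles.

Pair (0,1): pos 1,8 vel 0,0 -> not approaching (rel speed 0 <= 0)
Pair (1,2): pos 8,19 vel 0,-3 -> gap=11, closing at 3/unit, collide at t=11/3
Earliest collision: t=11/3 between 1 and 2

Answer: 11/3 1 2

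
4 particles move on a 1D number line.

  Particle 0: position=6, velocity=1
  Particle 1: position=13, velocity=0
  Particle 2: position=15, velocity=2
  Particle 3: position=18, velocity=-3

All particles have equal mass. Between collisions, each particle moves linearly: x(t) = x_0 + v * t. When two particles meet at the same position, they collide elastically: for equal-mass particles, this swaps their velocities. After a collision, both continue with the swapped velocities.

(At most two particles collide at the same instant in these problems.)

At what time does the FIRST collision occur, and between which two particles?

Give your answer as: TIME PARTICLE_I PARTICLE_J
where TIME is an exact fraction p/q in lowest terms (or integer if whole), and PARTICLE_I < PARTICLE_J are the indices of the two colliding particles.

Answer: 3/5 2 3

Derivation:
Pair (0,1): pos 6,13 vel 1,0 -> gap=7, closing at 1/unit, collide at t=7
Pair (1,2): pos 13,15 vel 0,2 -> not approaching (rel speed -2 <= 0)
Pair (2,3): pos 15,18 vel 2,-3 -> gap=3, closing at 5/unit, collide at t=3/5
Earliest collision: t=3/5 between 2 and 3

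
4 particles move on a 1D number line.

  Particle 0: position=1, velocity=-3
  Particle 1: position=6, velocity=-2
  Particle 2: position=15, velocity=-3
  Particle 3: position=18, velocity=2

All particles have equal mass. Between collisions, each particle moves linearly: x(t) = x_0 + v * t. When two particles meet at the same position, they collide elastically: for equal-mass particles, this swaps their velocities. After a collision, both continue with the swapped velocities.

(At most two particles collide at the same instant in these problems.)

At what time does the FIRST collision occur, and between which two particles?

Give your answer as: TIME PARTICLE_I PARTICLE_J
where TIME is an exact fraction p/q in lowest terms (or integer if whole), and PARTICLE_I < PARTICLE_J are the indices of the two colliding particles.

Answer: 9 1 2

Derivation:
Pair (0,1): pos 1,6 vel -3,-2 -> not approaching (rel speed -1 <= 0)
Pair (1,2): pos 6,15 vel -2,-3 -> gap=9, closing at 1/unit, collide at t=9
Pair (2,3): pos 15,18 vel -3,2 -> not approaching (rel speed -5 <= 0)
Earliest collision: t=9 between 1 and 2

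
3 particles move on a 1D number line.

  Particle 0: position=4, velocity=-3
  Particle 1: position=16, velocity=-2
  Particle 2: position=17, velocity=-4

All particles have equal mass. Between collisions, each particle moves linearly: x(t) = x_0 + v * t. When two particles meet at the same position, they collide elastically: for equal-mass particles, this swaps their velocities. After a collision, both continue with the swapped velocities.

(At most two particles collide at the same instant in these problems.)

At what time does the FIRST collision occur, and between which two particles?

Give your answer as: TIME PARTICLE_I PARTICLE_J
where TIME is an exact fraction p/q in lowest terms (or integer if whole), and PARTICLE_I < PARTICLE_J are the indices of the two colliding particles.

Pair (0,1): pos 4,16 vel -3,-2 -> not approaching (rel speed -1 <= 0)
Pair (1,2): pos 16,17 vel -2,-4 -> gap=1, closing at 2/unit, collide at t=1/2
Earliest collision: t=1/2 between 1 and 2

Answer: 1/2 1 2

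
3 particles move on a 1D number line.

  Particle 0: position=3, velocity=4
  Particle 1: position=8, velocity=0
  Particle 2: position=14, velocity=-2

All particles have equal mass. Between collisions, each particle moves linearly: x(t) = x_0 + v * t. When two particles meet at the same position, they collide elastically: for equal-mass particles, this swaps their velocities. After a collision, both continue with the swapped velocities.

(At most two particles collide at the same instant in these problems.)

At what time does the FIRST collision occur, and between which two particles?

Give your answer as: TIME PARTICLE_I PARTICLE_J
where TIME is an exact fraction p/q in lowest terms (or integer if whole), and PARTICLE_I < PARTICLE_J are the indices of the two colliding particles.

Answer: 5/4 0 1

Derivation:
Pair (0,1): pos 3,8 vel 4,0 -> gap=5, closing at 4/unit, collide at t=5/4
Pair (1,2): pos 8,14 vel 0,-2 -> gap=6, closing at 2/unit, collide at t=3
Earliest collision: t=5/4 between 0 and 1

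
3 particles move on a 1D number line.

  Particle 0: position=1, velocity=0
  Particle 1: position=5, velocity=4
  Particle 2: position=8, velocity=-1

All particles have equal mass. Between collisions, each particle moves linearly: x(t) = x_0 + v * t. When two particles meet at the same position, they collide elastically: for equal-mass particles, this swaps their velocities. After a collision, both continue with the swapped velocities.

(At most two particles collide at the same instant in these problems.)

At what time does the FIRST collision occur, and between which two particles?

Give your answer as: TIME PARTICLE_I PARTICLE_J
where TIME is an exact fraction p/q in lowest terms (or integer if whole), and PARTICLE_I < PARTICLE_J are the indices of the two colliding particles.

Answer: 3/5 1 2

Derivation:
Pair (0,1): pos 1,5 vel 0,4 -> not approaching (rel speed -4 <= 0)
Pair (1,2): pos 5,8 vel 4,-1 -> gap=3, closing at 5/unit, collide at t=3/5
Earliest collision: t=3/5 between 1 and 2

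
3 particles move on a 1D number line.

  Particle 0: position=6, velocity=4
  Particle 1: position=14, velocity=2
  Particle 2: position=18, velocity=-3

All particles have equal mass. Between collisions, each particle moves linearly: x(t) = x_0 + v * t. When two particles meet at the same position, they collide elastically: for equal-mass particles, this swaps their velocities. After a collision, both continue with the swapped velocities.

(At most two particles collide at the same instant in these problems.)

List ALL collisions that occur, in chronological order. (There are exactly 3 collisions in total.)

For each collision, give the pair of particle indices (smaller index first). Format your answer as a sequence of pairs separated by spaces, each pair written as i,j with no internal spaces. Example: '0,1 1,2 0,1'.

Collision at t=4/5: particles 1 and 2 swap velocities; positions: p0=46/5 p1=78/5 p2=78/5; velocities now: v0=4 v1=-3 v2=2
Collision at t=12/7: particles 0 and 1 swap velocities; positions: p0=90/7 p1=90/7 p2=122/7; velocities now: v0=-3 v1=4 v2=2
Collision at t=4: particles 1 and 2 swap velocities; positions: p0=6 p1=22 p2=22; velocities now: v0=-3 v1=2 v2=4

Answer: 1,2 0,1 1,2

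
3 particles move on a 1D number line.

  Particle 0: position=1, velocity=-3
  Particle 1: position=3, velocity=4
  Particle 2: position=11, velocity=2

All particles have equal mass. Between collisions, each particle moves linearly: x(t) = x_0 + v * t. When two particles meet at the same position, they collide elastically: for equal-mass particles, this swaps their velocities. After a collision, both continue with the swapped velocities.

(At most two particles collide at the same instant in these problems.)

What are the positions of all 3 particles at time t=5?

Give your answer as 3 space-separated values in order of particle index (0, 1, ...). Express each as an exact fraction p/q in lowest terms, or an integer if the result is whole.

Collision at t=4: particles 1 and 2 swap velocities; positions: p0=-11 p1=19 p2=19; velocities now: v0=-3 v1=2 v2=4
Advance to t=5 (no further collisions before then); velocities: v0=-3 v1=2 v2=4; positions = -14 21 23

Answer: -14 21 23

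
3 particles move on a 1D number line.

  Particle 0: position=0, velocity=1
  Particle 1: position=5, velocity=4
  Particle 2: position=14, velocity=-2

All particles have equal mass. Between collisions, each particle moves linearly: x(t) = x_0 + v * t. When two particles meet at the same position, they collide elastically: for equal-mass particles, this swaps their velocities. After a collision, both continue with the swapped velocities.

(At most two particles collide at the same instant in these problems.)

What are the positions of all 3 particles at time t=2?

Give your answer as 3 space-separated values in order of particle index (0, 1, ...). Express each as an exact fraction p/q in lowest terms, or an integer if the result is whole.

Collision at t=3/2: particles 1 and 2 swap velocities; positions: p0=3/2 p1=11 p2=11; velocities now: v0=1 v1=-2 v2=4
Advance to t=2 (no further collisions before then); velocities: v0=1 v1=-2 v2=4; positions = 2 10 13

Answer: 2 10 13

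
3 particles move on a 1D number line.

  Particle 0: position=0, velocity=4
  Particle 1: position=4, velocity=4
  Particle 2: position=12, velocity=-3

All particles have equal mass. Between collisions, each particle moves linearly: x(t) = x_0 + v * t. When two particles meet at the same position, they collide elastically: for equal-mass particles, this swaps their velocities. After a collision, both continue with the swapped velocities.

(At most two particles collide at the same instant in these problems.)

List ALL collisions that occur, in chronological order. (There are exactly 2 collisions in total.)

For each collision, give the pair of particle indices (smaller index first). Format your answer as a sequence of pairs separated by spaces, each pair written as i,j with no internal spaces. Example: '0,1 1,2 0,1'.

Collision at t=8/7: particles 1 and 2 swap velocities; positions: p0=32/7 p1=60/7 p2=60/7; velocities now: v0=4 v1=-3 v2=4
Collision at t=12/7: particles 0 and 1 swap velocities; positions: p0=48/7 p1=48/7 p2=76/7; velocities now: v0=-3 v1=4 v2=4

Answer: 1,2 0,1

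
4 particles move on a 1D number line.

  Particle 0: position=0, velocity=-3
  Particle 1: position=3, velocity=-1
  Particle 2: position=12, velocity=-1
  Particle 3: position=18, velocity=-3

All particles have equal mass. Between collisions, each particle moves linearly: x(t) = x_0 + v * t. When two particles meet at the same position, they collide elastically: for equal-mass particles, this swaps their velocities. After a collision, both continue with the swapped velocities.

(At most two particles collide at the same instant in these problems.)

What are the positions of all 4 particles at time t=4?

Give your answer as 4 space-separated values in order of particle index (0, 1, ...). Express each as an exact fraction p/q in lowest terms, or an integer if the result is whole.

Answer: -12 -1 6 8

Derivation:
Collision at t=3: particles 2 and 3 swap velocities; positions: p0=-9 p1=0 p2=9 p3=9; velocities now: v0=-3 v1=-1 v2=-3 v3=-1
Advance to t=4 (no further collisions before then); velocities: v0=-3 v1=-1 v2=-3 v3=-1; positions = -12 -1 6 8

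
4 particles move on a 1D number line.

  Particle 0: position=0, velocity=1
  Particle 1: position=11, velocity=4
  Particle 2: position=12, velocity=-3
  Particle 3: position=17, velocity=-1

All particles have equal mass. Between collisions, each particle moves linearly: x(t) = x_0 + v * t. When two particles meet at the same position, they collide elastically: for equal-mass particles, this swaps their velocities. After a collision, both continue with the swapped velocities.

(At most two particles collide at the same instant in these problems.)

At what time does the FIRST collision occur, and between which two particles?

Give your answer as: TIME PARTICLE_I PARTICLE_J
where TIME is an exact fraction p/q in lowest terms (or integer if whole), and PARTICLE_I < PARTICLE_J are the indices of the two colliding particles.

Answer: 1/7 1 2

Derivation:
Pair (0,1): pos 0,11 vel 1,4 -> not approaching (rel speed -3 <= 0)
Pair (1,2): pos 11,12 vel 4,-3 -> gap=1, closing at 7/unit, collide at t=1/7
Pair (2,3): pos 12,17 vel -3,-1 -> not approaching (rel speed -2 <= 0)
Earliest collision: t=1/7 between 1 and 2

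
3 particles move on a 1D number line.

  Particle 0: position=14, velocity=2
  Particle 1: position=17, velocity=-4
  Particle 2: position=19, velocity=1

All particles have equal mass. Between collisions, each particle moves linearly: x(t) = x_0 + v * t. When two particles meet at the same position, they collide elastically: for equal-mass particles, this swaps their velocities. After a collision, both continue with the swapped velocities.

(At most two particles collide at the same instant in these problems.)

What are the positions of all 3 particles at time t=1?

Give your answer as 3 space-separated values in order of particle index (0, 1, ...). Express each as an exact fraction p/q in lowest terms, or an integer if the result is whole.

Answer: 13 16 20

Derivation:
Collision at t=1/2: particles 0 and 1 swap velocities; positions: p0=15 p1=15 p2=39/2; velocities now: v0=-4 v1=2 v2=1
Advance to t=1 (no further collisions before then); velocities: v0=-4 v1=2 v2=1; positions = 13 16 20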